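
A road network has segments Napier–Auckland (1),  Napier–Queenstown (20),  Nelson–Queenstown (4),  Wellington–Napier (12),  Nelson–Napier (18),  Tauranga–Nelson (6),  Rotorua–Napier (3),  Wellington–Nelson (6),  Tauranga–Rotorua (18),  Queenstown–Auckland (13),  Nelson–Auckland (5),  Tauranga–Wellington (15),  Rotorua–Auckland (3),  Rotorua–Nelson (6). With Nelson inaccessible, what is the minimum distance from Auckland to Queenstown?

13

Paths from Auckland to Queenstown avoiding Nelson:
Auckland -> Napier -> Queenstown: 1 + 20 = 21
Auckland -> Rotorua -> Tauranga -> Wellington -> Napier -> Queenstown: 3 + 18 + 15 + 12 + 20 = 68
Auckland -> Rotorua -> Napier -> Queenstown: 3 + 3 + 20 = 26
Auckland -> Queenstown: 13
Shortest: 13.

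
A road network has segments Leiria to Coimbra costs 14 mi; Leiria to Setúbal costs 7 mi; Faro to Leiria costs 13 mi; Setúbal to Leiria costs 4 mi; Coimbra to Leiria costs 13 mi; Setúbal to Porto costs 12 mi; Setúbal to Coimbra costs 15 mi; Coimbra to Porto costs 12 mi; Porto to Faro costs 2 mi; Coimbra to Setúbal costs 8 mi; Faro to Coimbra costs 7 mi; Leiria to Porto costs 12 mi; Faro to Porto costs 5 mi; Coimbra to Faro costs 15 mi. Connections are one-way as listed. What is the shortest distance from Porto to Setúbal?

17

Candidate routes:
Porto→Faro→Coimbra→Leiria→Setúbal: 2 + 7 + 13 + 7 = 29
Porto→Faro→Coimbra→Setúbal: 2 + 7 + 8 = 17
Porto→Faro→Leiria→Coimbra→Setúbal: 2 + 13 + 14 + 8 = 37
Porto→Faro→Leiria→Setúbal: 2 + 13 + 7 = 22
The minimum is 17 mi.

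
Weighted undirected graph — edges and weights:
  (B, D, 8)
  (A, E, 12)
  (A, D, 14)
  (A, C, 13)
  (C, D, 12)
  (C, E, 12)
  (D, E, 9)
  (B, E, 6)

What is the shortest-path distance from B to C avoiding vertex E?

Candidate routes:
B - D - A - C: 8 + 14 + 13 = 35
B - D - C: 8 + 12 = 20
Shortest: 20.

20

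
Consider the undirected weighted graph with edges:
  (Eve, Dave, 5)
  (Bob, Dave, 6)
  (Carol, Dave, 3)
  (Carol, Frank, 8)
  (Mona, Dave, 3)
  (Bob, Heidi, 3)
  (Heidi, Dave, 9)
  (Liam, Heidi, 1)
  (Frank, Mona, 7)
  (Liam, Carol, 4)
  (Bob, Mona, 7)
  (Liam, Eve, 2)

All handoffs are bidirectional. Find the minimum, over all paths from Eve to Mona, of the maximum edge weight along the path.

Some routes from Eve to Mona:
Eve -> Liam -> Carol -> Dave -> Mona: max(2, 4, 3, 3) = 4
Eve -> Liam -> Heidi -> Bob -> Dave -> Mona: max(2, 1, 3, 6, 3) = 6
Eve -> Dave -> Bob -> Mona: max(5, 6, 7) = 7
Eve -> Liam -> Heidi -> Bob -> Mona: max(2, 1, 3, 7) = 7
Eve -> Dave -> Mona: max(5, 3) = 5
Eve -> Liam -> Carol -> Dave -> Bob -> Mona: max(2, 4, 3, 6, 7) = 7
Best route has worst link 4.

4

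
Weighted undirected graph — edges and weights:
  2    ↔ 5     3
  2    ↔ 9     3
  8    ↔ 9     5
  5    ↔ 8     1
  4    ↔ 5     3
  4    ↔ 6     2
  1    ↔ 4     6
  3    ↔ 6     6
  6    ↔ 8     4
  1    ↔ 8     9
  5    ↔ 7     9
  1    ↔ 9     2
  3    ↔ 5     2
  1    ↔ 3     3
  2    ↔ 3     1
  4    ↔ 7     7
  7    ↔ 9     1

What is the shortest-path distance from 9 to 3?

4

Comparing a few candidate routes:
9 → 2 → 5 → 3: 3 + 3 + 2 = 8
9 → 1 → 3: 2 + 3 = 5
9 → 2 → 3: 3 + 1 = 4
Shortest: 4.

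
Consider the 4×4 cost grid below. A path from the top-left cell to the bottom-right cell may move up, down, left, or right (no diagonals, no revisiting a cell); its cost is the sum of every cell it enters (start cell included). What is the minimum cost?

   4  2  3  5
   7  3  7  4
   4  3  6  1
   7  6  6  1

Take (0,0) → (0,1) → (0,2) → (0,3) → (1,3) → (2,3) → (3,3) for a total of 4 + 2 + 3 + 5 + 4 + 1 + 1 = 20.

20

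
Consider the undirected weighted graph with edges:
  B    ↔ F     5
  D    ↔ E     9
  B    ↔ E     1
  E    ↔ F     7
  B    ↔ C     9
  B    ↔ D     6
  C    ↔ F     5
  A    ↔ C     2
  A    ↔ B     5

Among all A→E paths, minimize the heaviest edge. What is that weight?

5

Checking several routes:
A -> C -> F -> E: max(2, 5, 7) = 7
A -> C -> F -> B -> E: max(2, 5, 5, 1) = 5
A -> B -> E: max(5, 1) = 5
The minimum achievable maximum is 5.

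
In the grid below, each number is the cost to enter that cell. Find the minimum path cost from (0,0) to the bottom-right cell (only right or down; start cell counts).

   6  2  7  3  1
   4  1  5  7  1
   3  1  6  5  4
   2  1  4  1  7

23

Best path: (0,0) -> (0,1) -> (1,1) -> (2,1) -> (3,1) -> (3,2) -> (3,3) -> (3,4)
Cost: 6 + 2 + 1 + 1 + 1 + 4 + 1 + 7 = 23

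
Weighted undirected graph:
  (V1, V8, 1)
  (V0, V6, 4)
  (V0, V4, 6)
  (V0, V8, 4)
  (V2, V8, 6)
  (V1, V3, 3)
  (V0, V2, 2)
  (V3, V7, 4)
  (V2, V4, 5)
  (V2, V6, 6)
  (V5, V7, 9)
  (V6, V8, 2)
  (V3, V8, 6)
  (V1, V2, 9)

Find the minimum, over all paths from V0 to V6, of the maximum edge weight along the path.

Some routes from V0 to V6:
V0 - V4 - V2 - V6: max(6, 5, 6) = 6
V0 - V6: max(4) = 4
V0 - V8 - V6: max(4, 2) = 4
V0 - V4 - V2 - V8 - V6: max(6, 5, 6, 2) = 6
The minimum achievable maximum is 4.

4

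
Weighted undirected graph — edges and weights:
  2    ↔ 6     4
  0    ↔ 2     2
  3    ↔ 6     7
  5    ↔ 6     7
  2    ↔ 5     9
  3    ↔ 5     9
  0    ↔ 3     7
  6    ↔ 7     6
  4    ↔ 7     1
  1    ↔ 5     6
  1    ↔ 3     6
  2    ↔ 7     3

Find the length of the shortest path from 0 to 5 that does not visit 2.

Routes from 0 to 5 avoiding 2:
0 - 3 - 1 - 5: 7 + 6 + 6 = 19
0 - 3 - 6 - 5: 7 + 7 + 7 = 21
0 - 3 - 5: 7 + 9 = 16
Best route has total 16.

16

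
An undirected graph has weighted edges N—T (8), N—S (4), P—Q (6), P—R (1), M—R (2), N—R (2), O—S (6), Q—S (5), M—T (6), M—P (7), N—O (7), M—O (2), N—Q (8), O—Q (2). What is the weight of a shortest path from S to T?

12

Checking several routes:
S - N - O - M - T: 4 + 7 + 2 + 6 = 19
S - N - T: 4 + 8 = 12
S - Q - O - M - T: 5 + 2 + 2 + 6 = 15
S - N - R - M - T: 4 + 2 + 2 + 6 = 14
S - O - M - T: 6 + 2 + 6 = 14
Shortest: 12.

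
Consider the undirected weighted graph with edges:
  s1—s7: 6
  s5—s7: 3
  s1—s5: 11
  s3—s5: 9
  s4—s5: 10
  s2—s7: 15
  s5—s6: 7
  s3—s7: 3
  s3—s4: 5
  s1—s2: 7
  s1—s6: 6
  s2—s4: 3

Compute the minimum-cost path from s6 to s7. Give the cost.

Some routes from s6 to s7:
s6 -> s5 -> s1 -> s7: 7 + 11 + 6 = 24
s6 -> s5 -> s7: 7 + 3 = 10
s6 -> s1 -> s2 -> s4 -> s3 -> s7: 6 + 7 + 3 + 5 + 3 = 24
s6 -> s5 -> s3 -> s7: 7 + 9 + 3 = 19
s6 -> s1 -> s7: 6 + 6 = 12
s6 -> s1 -> s5 -> s7: 6 + 11 + 3 = 20
The minimum is 10.

10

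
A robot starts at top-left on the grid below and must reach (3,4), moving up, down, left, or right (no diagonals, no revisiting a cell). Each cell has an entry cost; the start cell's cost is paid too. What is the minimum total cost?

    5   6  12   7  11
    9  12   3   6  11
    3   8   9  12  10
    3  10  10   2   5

Path [0,0]→[1,0]→[2,0]→[3,0]→[3,1]→[3,2]→[3,3]→[3,4]: 5 + 9 + 3 + 3 + 10 + 10 + 2 + 5 = 47.

47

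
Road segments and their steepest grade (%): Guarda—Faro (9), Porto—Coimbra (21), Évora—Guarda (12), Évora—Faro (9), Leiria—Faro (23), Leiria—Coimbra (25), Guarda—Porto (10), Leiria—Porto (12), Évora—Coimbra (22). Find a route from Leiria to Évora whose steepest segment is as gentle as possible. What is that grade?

Some routes from Leiria to Évora:
Leiria - Faro - Évora: max(23, 9) = 23
Leiria - Porto - Guarda - Évora: max(12, 10, 12) = 12
Leiria - Porto - Coimbra - Évora: max(12, 21, 22) = 22
Leiria - Porto - Guarda - Faro - Évora: max(12, 10, 9, 9) = 12
Leiria - Faro - Guarda - Évora: max(23, 9, 12) = 23
The minimum achievable maximum is 12%.

12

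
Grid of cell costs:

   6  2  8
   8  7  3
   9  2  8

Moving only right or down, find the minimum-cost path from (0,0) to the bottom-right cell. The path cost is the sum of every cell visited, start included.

25

One optimal route is r0c0→r0c1→r1c1→r2c1→r2c2.
Its cost is 6 + 2 + 7 + 2 + 8 = 25.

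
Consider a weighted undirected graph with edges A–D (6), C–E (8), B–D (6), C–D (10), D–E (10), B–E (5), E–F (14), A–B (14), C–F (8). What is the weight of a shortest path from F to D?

Comparing a few candidate routes:
F -> C -> D: 8 + 10 = 18
F -> E -> D: 14 + 10 = 24
F -> C -> E -> B -> D: 8 + 8 + 5 + 6 = 27
F -> E -> B -> D: 14 + 5 + 6 = 25
F -> C -> E -> D: 8 + 8 + 10 = 26
The minimum is 18.

18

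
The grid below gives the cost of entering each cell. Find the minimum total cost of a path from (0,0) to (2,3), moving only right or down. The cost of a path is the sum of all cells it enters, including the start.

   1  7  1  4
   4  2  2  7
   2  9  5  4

Path [0,0] [1,0] [1,1] [1,2] [2,2] [2,3]: 1 + 4 + 2 + 2 + 5 + 4 = 18.

18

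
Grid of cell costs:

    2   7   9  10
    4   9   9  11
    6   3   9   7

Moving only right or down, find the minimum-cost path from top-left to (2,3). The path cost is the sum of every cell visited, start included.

Best path: r0c0 → r1c0 → r2c0 → r2c1 → r2c2 → r2c3
Cost: 2 + 4 + 6 + 3 + 9 + 7 = 31

31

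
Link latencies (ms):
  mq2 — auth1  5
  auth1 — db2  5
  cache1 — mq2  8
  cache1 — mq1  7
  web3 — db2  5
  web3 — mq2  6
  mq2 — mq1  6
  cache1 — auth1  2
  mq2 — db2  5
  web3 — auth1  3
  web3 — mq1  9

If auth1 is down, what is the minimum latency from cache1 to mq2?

Routes from cache1 to mq2 avoiding auth1:
cache1 → mq1 → web3 → db2 → mq2: 7 + 9 + 5 + 5 = 26
cache1 → mq2: 8
cache1 → mq1 → web3 → mq2: 7 + 9 + 6 = 22
cache1 → mq1 → mq2: 7 + 6 = 13
The minimum is 8 ms.

8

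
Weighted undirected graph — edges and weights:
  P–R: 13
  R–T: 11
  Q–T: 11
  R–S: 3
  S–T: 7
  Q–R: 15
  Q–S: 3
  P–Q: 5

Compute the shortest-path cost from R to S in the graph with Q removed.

3

Routes from R to S avoiding Q:
R → S: 3
R → T → S: 11 + 7 = 18
Best route has total 3.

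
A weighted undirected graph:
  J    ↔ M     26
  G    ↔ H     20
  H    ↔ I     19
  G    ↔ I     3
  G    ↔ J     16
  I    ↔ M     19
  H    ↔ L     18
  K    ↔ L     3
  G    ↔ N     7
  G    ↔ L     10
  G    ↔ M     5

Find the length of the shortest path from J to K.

Comparing a few candidate routes:
J - G - H - L - K: 16 + 20 + 18 + 3 = 57
J - M - G - L - K: 26 + 5 + 10 + 3 = 44
J - G - L - K: 16 + 10 + 3 = 29
J - G - I - H - L - K: 16 + 3 + 19 + 18 + 3 = 59
J - M - I - G - L - K: 26 + 19 + 3 + 10 + 3 = 61
Shortest: 29.

29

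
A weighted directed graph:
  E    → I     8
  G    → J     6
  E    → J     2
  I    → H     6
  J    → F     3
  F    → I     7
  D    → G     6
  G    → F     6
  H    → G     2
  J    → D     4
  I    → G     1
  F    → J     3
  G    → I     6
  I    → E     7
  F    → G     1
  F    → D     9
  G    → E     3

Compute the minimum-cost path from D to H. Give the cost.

Checking several routes:
D - G - E - J - F - I - H: 6 + 3 + 2 + 3 + 7 + 6 = 27
D - G - E - I - H: 6 + 3 + 8 + 6 = 23
D - G - F - I - H: 6 + 6 + 7 + 6 = 25
D - G - I - H: 6 + 6 + 6 = 18
The minimum is 18.

18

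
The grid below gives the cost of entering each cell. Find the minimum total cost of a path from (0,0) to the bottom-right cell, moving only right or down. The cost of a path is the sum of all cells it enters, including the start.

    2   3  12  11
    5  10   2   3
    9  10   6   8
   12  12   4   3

30

One optimal route is [0,0]→[0,1]→[1,1]→[1,2]→[2,2]→[3,2]→[3,3].
Its cost is 2 + 3 + 10 + 2 + 6 + 4 + 3 = 30.
For comparison, the top-then-right route costs 42.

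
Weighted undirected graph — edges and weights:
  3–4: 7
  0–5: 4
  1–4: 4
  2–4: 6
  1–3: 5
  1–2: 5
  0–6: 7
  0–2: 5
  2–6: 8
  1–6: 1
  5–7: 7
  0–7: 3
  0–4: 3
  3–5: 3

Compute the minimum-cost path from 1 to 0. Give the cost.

7

Comparing a few candidate routes:
1-2-0: 5 + 5 = 10
1-6-0: 1 + 7 = 8
1-4-0: 4 + 3 = 7
Best route has total 7.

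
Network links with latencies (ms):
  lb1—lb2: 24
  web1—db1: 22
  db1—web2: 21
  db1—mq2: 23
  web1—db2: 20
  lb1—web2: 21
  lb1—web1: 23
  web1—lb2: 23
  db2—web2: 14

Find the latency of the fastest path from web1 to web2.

34

Candidate routes:
web1 -> db2 -> web2: 20 + 14 = 34
web1 -> db1 -> web2: 22 + 21 = 43
web1 -> lb2 -> lb1 -> web2: 23 + 24 + 21 = 68
web1 -> lb1 -> web2: 23 + 21 = 44
Shortest: 34 ms.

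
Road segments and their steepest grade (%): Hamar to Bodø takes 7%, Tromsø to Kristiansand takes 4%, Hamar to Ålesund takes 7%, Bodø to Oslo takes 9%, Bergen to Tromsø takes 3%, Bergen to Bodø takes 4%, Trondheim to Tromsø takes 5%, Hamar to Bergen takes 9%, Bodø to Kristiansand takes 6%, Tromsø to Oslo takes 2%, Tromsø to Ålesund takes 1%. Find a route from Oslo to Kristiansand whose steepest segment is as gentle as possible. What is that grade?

4

Some routes from Oslo to Kristiansand:
Oslo-Tromsø-Bergen-Bodø-Kristiansand: max(2, 3, 4, 6) = 6
Oslo-Tromsø-Kristiansand: max(2, 4) = 4
Oslo-Bodø-Bergen-Tromsø-Kristiansand: max(9, 4, 3, 4) = 9
Oslo-Tromsø-Bergen-Hamar-Bodø-Kristiansand: max(2, 3, 9, 7, 6) = 9
Oslo-Tromsø-Ålesund-Hamar-Bergen-Bodø-Kristiansand: max(2, 1, 7, 9, 4, 6) = 9
Oslo-Tromsø-Ålesund-Hamar-Bodø-Kristiansand: max(2, 1, 7, 7, 6) = 7
Best route has worst link 4%.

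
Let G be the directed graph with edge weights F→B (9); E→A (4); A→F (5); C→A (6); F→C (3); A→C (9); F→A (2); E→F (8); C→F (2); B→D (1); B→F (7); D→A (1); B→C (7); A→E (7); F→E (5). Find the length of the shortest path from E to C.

11

Comparing a few candidate routes:
E→A→C: 4 + 9 = 13
E→F→A→C: 8 + 2 + 9 = 19
E→F→C: 8 + 3 = 11
E→A→F→C: 4 + 5 + 3 = 12
Shortest: 11.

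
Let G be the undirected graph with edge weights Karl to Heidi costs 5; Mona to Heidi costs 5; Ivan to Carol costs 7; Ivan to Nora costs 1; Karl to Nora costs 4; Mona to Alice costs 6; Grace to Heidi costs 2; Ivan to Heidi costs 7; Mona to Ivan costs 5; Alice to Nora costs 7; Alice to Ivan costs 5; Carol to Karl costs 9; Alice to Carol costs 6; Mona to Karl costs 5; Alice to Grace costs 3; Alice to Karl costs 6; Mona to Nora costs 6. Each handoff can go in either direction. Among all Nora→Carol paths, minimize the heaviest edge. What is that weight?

6

A few of the Nora→Carol routes:
Nora -> Ivan -> Mona -> Alice -> Carol: max(1, 5, 6, 6) = 6
Nora -> Ivan -> Alice -> Carol: max(1, 5, 6) = 6
Nora -> Ivan -> Mona -> Heidi -> Grace -> Alice -> Carol: max(1, 5, 5, 2, 3, 6) = 6
Nora -> Ivan -> Mona -> Karl -> Alice -> Carol: max(1, 5, 5, 6, 6) = 6
Nora -> Ivan -> Mona -> Karl -> Heidi -> Grace -> Alice -> Carol: max(1, 5, 5, 5, 2, 3, 6) = 6
Nora -> Ivan -> Mona -> Heidi -> Karl -> Alice -> Carol: max(1, 5, 5, 5, 6, 6) = 6
The minimum achievable maximum is 6.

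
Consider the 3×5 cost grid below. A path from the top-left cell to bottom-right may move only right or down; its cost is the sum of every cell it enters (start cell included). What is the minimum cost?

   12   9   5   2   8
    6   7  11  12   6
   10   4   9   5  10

One optimal route is (0,0) → (0,1) → (0,2) → (0,3) → (0,4) → (1,4) → (2,4).
Its cost is 12 + 9 + 5 + 2 + 8 + 6 + 10 = 52.

52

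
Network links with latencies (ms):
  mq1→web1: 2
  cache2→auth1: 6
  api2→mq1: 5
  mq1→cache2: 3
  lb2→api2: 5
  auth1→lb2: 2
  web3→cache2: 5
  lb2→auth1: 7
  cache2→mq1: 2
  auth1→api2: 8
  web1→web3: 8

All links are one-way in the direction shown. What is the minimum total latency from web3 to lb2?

13

Paths from web3 to lb2:
web3 - cache2 - auth1 - lb2: 5 + 6 + 2 = 13
Shortest: 13 ms.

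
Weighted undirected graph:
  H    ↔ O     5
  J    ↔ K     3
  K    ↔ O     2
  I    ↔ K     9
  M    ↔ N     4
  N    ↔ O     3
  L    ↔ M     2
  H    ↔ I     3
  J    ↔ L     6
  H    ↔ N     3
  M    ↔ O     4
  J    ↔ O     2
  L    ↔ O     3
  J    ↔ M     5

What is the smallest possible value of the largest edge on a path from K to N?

A few of the K→N routes:
K -> J -> O -> N: max(3, 2, 3) = 3
K -> J -> O -> L -> M -> N: max(3, 2, 3, 2, 4) = 4
K -> O -> N: max(2, 3) = 3
Smallest bottleneck: 3.

3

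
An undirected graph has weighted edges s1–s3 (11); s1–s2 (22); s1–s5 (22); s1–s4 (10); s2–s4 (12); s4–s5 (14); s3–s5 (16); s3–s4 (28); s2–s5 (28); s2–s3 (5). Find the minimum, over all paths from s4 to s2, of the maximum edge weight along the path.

Comparing a few candidate routes:
s4 - s5 - s3 - s2: max(14, 16, 5) = 16
s4 - s1 - s3 - s2: max(10, 11, 5) = 11
s4 - s2: max(12) = 12
Smallest bottleneck: 11.

11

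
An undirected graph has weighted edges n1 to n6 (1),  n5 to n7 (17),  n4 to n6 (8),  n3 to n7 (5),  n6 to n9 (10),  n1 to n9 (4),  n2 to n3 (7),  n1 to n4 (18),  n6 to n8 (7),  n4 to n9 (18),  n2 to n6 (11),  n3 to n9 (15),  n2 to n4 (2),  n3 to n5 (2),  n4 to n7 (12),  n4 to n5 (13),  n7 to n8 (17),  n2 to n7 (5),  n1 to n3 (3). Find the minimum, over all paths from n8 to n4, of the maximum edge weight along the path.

Checking several routes:
n8 → n6 → n9 → n1 → n3 → n7 → n2 → n4: max(7, 10, 4, 3, 5, 5, 2) = 10
n8 → n6 → n4: max(7, 8) = 8
n8 → n6 → n1 → n3 → n7 → n2 → n4: max(7, 1, 3, 5, 5, 2) = 7
n8 → n6 → n1 → n3 → n2 → n4: max(7, 1, 3, 7, 2) = 7
n8 → n6 → n9 → n1 → n3 → n2 → n4: max(7, 10, 4, 3, 7, 2) = 10
Best route has worst link 7.

7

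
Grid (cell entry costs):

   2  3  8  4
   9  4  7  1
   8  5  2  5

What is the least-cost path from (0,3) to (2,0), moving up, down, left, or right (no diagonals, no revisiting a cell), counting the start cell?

25

One optimal route is (0,3)→(1,3)→(2,3)→(2,2)→(2,1)→(2,0).
Its cost is 4 + 1 + 5 + 2 + 5 + 8 = 25.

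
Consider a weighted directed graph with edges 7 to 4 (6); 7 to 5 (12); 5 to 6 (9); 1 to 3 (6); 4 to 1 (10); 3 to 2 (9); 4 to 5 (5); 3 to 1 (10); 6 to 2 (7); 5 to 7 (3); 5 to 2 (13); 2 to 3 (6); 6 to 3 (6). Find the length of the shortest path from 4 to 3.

16

Paths from 4 to 3:
4 -> 5 -> 2 -> 3: 5 + 13 + 6 = 24
4 -> 5 -> 6 -> 3: 5 + 9 + 6 = 20
4 -> 1 -> 3: 10 + 6 = 16
4 -> 5 -> 6 -> 2 -> 3: 5 + 9 + 7 + 6 = 27
The minimum is 16.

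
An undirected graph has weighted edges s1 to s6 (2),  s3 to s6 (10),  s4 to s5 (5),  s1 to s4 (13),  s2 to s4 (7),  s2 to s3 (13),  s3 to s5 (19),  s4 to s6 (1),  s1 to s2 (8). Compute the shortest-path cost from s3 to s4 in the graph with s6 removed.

Paths from s3 to s4 avoiding s6:
s3 → s2 → s1 → s4: 13 + 8 + 13 = 34
s3 → s5 → s4: 19 + 5 = 24
s3 → s2 → s4: 13 + 7 = 20
Shortest: 20.

20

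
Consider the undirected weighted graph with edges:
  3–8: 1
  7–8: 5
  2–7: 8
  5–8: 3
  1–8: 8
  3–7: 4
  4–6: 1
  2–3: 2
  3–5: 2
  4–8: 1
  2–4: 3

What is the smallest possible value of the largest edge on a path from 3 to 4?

1

Checking several routes:
3-7-8-4: max(4, 5, 1) = 5
3-8-4: max(1, 1) = 1
3-5-8-4: max(2, 3, 1) = 3
3-8-7-2-4: max(1, 5, 8, 3) = 8
3-2-4: max(2, 3) = 3
3-5-8-7-2-4: max(2, 3, 5, 8, 3) = 8
The minimum achievable maximum is 1.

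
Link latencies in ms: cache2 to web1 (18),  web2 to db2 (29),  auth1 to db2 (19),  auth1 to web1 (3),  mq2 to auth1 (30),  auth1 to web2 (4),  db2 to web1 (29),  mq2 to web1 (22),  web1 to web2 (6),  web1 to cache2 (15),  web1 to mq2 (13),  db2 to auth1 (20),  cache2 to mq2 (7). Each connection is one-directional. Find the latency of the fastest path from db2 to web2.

Candidate routes:
db2 -> auth1 -> web2: 20 + 4 = 24
db2 -> web1 -> mq2 -> auth1 -> web2: 29 + 13 + 30 + 4 = 76
db2 -> web1 -> web2: 29 + 6 = 35
db2 -> web1 -> cache2 -> mq2 -> auth1 -> web2: 29 + 15 + 7 + 30 + 4 = 85
db2 -> auth1 -> web1 -> web2: 20 + 3 + 6 = 29
Shortest: 24 ms.

24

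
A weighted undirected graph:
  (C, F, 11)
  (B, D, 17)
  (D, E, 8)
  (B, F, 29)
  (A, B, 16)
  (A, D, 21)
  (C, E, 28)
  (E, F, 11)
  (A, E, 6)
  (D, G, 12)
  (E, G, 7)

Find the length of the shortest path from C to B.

40

Comparing a few candidate routes:
C → F → B: 11 + 29 = 40
C → F → E → A → B: 11 + 11 + 6 + 16 = 44
C → E → A → B: 28 + 6 + 16 = 50
C → F → E → D → B: 11 + 11 + 8 + 17 = 47
Shortest: 40.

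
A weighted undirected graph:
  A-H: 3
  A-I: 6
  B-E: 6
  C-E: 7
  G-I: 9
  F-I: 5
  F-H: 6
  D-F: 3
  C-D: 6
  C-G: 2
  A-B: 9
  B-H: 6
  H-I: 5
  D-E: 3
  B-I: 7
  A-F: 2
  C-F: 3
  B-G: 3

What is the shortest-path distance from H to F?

Some routes from H to F:
H -> F: 6
H -> A -> F: 3 + 2 = 5
H -> I -> F: 5 + 5 = 10
Shortest: 5.

5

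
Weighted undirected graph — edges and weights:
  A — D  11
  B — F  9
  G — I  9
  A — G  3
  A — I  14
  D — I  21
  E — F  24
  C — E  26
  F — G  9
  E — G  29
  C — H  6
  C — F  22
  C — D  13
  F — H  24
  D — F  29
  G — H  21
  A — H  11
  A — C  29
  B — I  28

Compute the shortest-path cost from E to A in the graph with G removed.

Comparing a few candidate routes:
E - F - H - A: 24 + 24 + 11 = 59
E - C - H - A: 26 + 6 + 11 = 43
E - F - C - H - A: 24 + 22 + 6 + 11 = 63
E - C - A: 26 + 29 = 55
E - C - D - A: 26 + 13 + 11 = 50
Shortest: 43.

43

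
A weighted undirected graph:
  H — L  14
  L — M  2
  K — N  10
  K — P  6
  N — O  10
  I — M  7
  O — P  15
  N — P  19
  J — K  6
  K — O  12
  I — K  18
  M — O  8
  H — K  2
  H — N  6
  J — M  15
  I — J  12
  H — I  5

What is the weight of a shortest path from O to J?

18

A few of the O→J routes:
O -> N -> H -> K -> J: 10 + 6 + 2 + 6 = 24
O -> K -> J: 12 + 6 = 18
O -> P -> K -> J: 15 + 6 + 6 = 27
O -> M -> J: 8 + 15 = 23
O -> N -> K -> J: 10 + 10 + 6 = 26
Shortest: 18.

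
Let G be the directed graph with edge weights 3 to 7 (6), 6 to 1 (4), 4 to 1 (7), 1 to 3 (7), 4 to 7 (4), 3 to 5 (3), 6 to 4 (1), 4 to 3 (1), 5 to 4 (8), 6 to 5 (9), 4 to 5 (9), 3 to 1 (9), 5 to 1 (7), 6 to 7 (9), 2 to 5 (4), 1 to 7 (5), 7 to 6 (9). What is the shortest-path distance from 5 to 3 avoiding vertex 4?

14

Paths from 5 to 3 avoiding 4:
5→1→3: 7 + 7 = 14
The minimum is 14.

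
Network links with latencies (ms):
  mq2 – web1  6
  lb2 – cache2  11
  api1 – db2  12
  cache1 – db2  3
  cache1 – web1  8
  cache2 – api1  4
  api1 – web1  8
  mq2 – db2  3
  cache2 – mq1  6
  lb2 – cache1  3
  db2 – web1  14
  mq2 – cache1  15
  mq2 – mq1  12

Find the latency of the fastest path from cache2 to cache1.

Checking several routes:
cache2 → api1 → web1 → cache1: 4 + 8 + 8 = 20
cache2 → mq1 → mq2 → db2 → cache1: 6 + 12 + 3 + 3 = 24
cache2 → api1 → db2 → cache1: 4 + 12 + 3 = 19
cache2 → lb2 → cache1: 11 + 3 = 14
Best route has total 14 ms.

14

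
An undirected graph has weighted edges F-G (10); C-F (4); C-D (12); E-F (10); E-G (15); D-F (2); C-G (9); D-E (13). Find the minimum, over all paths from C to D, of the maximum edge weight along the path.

A few of the C→D routes:
C-G-F-D: max(9, 10, 2) = 10
C-D: max(12) = 12
C-F-D: max(4, 2) = 4
The minimum achievable maximum is 4.

4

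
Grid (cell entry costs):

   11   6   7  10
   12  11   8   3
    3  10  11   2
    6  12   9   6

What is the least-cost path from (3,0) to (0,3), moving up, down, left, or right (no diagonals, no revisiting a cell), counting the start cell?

Take r3c0 → r2c0 → r2c1 → r2c2 → r2c3 → r1c3 → r0c3 for a total of 6 + 3 + 10 + 11 + 2 + 3 + 10 = 45.

45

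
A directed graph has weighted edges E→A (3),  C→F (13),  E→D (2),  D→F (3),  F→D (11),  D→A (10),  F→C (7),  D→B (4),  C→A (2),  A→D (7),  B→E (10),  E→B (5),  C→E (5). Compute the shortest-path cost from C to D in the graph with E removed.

Paths from C to D avoiding E:
C-A-D: 2 + 7 = 9
C-F-D: 13 + 11 = 24
The minimum is 9.

9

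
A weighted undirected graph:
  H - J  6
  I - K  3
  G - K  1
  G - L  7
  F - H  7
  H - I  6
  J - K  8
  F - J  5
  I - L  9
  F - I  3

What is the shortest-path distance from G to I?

Some routes from G to I:
G - L - I: 7 + 9 = 16
G - K - J - H - F - I: 1 + 8 + 6 + 7 + 3 = 25
G - K - I: 1 + 3 = 4
G - K - J - H - I: 1 + 8 + 6 + 6 = 21
G - K - J - F - I: 1 + 8 + 5 + 3 = 17
The minimum is 4.

4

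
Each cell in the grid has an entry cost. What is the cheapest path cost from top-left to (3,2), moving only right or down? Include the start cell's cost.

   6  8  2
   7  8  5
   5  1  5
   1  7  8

32

Take (0,0) → (1,0) → (2,0) → (2,1) → (2,2) → (3,2) for a total of 6 + 7 + 5 + 1 + 5 + 8 = 32.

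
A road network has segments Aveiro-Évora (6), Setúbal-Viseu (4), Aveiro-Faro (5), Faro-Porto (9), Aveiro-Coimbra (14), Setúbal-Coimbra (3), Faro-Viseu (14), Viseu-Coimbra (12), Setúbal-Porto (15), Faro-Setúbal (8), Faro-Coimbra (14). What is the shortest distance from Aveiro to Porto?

Some routes from Aveiro to Porto:
Aveiro→Coimbra→Setúbal→Faro→Porto: 14 + 3 + 8 + 9 = 34
Aveiro→Faro→Porto: 5 + 9 = 14
Aveiro→Coimbra→Setúbal→Porto: 14 + 3 + 15 = 32
Aveiro→Faro→Setúbal→Porto: 5 + 8 + 15 = 28
The minimum is 14 mi.

14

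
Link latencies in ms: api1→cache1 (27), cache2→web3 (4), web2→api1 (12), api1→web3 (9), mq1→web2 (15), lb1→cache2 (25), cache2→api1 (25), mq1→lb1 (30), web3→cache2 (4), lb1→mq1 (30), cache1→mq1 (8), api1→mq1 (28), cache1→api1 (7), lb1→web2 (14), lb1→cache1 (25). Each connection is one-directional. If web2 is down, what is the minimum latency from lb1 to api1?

32

Paths from lb1 to api1 avoiding web2:
lb1 - cache2 - api1: 25 + 25 = 50
lb1 - cache1 - api1: 25 + 7 = 32
Shortest: 32 ms.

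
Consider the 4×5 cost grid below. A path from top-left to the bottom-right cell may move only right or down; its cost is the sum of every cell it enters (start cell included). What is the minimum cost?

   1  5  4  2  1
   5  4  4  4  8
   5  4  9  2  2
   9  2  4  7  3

Best path: [0,0] → [0,1] → [0,2] → [0,3] → [1,3] → [2,3] → [2,4] → [3,4]
Cost: 1 + 5 + 4 + 2 + 4 + 2 + 2 + 3 = 23
For comparison, the top-then-right route costs 26.

23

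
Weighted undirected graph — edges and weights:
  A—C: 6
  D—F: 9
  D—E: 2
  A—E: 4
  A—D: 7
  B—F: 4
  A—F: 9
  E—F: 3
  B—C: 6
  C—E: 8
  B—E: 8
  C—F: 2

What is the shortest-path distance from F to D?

5

A few of the F→D routes:
F -> E -> D: 3 + 2 = 5
F -> D: 9
F -> C -> E -> D: 2 + 8 + 2 = 12
F -> B -> E -> D: 4 + 8 + 2 = 14
Best route has total 5.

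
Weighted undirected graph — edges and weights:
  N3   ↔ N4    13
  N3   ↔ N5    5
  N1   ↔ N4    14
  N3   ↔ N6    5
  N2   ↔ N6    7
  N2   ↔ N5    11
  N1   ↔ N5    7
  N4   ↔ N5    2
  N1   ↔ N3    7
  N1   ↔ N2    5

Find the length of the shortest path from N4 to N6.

12

Checking several routes:
N4→N3→N6: 13 + 5 = 18
N4→N5→N1→N3→N6: 2 + 7 + 7 + 5 = 21
N4→N5→N1→N2→N6: 2 + 7 + 5 + 7 = 21
N4→N5→N3→N6: 2 + 5 + 5 = 12
N4→N5→N2→N6: 2 + 11 + 7 = 20
The minimum is 12.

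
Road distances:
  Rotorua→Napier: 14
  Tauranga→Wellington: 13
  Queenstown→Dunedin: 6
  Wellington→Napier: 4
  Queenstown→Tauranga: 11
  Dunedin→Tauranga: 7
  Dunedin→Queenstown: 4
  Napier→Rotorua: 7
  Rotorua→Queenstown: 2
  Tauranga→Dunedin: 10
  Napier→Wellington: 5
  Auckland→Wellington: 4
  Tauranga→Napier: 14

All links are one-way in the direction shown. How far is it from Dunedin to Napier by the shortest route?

21

Comparing a few candidate routes:
Dunedin→Queenstown→Tauranga→Napier: 4 + 11 + 14 = 29
Dunedin→Tauranga→Wellington→Napier: 7 + 13 + 4 = 24
Dunedin→Tauranga→Napier: 7 + 14 = 21
The minimum is 21.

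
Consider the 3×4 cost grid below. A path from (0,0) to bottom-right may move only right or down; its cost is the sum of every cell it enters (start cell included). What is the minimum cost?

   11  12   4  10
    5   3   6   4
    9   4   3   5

31

Take (0,0) (1,0) (1,1) (2,1) (2,2) (2,3) for a total of 11 + 5 + 3 + 4 + 3 + 5 = 31.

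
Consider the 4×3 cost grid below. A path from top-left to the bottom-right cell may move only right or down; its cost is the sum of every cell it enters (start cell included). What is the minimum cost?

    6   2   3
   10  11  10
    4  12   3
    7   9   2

26

Best path: [0,0] -> [0,1] -> [0,2] -> [1,2] -> [2,2] -> [3,2]
Cost: 6 + 2 + 3 + 10 + 3 + 2 = 26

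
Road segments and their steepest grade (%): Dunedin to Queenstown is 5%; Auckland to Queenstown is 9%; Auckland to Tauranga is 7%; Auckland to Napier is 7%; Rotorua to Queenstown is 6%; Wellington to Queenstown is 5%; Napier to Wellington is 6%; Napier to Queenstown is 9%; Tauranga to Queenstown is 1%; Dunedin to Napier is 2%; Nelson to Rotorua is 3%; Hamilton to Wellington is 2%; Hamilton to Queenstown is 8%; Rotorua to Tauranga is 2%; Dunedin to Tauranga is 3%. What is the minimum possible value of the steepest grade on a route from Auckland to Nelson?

A few of the Auckland→Nelson routes:
Auckland-Napier-Wellington-Queenstown-Tauranga-Rotorua-Nelson: max(7, 6, 5, 1, 2, 3) = 7
Auckland-Napier-Dunedin-Tauranga-Rotorua-Nelson: max(7, 2, 3, 2, 3) = 7
Auckland-Napier-Dunedin-Tauranga-Queenstown-Rotorua-Nelson: max(7, 2, 3, 1, 6, 3) = 7
Auckland-Napier-Dunedin-Queenstown-Rotorua-Nelson: max(7, 2, 5, 6, 3) = 7
Auckland-Napier-Wellington-Queenstown-Dunedin-Tauranga-Rotorua-Nelson: max(7, 6, 5, 5, 3, 2, 3) = 7
Auckland-Napier-Dunedin-Queenstown-Tauranga-Rotorua-Nelson: max(7, 2, 5, 1, 2, 3) = 7
The minimum achievable maximum is 7%.

7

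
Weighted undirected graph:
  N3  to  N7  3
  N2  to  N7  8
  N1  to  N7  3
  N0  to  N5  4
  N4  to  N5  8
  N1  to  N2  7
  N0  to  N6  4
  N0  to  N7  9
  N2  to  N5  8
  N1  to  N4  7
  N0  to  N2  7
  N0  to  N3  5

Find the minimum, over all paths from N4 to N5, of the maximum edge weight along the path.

Some routes from N4 to N5:
N4 - N1 - N7 - N2 - N5: max(7, 3, 8, 8) = 8
N4 - N1 - N2 - N7 - N3 - N0 - N5: max(7, 7, 8, 3, 5, 4) = 8
N4 - N1 - N7 - N3 - N0 - N5: max(7, 3, 3, 5, 4) = 7
N4 - N1 - N7 - N2 - N0 - N5: max(7, 3, 8, 7, 4) = 8
N4 - N1 - N2 - N5: max(7, 7, 8) = 8
N4 - N1 - N2 - N0 - N5: max(7, 7, 7, 4) = 7
Best route has worst link 7.

7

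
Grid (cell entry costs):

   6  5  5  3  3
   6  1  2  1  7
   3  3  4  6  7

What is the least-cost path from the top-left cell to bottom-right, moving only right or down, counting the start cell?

Best path: (0,0) → (0,1) → (1,1) → (1,2) → (1,3) → (2,3) → (2,4)
Cost: 6 + 5 + 1 + 2 + 1 + 6 + 7 = 28

28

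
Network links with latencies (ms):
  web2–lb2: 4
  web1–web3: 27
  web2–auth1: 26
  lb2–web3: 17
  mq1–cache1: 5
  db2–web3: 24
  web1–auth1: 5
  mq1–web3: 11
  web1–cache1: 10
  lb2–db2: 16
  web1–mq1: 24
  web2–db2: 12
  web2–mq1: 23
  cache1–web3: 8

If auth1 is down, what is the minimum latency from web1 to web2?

A few of the web1→web2 routes:
web1 - mq1 - web2: 24 + 23 = 47
web1 - cache1 - web3 - mq1 - web2: 10 + 8 + 11 + 23 = 52
web1 - cache1 - mq1 - web2: 10 + 5 + 23 = 38
web1 - web3 - lb2 - web2: 27 + 17 + 4 = 48
web1 - cache1 - mq1 - web3 - lb2 - web2: 10 + 5 + 11 + 17 + 4 = 47
web1 - cache1 - web3 - lb2 - web2: 10 + 8 + 17 + 4 = 39
The minimum is 38 ms.

38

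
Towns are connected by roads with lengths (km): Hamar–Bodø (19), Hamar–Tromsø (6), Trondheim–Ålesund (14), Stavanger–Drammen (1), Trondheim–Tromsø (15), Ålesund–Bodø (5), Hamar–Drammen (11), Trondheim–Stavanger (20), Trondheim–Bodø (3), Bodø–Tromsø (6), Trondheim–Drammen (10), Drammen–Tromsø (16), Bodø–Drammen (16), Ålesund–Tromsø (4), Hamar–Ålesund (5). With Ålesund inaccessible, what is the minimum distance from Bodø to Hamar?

12

A few of the Bodø→Hamar routes:
Bodø - Tromsø - Hamar: 6 + 6 = 12
Bodø - Trondheim - Drammen - Hamar: 3 + 10 + 11 = 24
Bodø - Trondheim - Tromsø - Hamar: 3 + 15 + 6 = 24
Bodø - Hamar: 19
Best route has total 12 km.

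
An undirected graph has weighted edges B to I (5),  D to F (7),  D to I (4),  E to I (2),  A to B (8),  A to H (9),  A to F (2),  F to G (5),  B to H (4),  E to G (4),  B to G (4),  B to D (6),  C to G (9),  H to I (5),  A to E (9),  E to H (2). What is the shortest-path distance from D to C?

19

Some routes from D to C:
D -> I -> B -> G -> C: 4 + 5 + 4 + 9 = 22
D -> B -> G -> C: 6 + 4 + 9 = 19
D -> I -> H -> E -> G -> C: 4 + 5 + 2 + 4 + 9 = 24
D -> I -> E -> G -> C: 4 + 2 + 4 + 9 = 19
D -> F -> G -> C: 7 + 5 + 9 = 21
Best route has total 19.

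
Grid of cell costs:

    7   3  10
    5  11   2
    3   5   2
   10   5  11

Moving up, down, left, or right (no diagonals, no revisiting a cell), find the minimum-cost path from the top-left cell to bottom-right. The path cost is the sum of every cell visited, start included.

33

Take (0,0) → (1,0) → (2,0) → (2,1) → (2,2) → (3,2) for a total of 7 + 5 + 3 + 5 + 2 + 11 = 33.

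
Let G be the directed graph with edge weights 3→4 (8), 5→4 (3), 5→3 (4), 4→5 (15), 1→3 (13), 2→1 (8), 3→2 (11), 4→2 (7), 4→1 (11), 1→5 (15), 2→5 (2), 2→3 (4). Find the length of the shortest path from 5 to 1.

14

Paths from 5 to 1:
5→4→2→1: 3 + 7 + 8 = 18
5→3→2→1: 4 + 11 + 8 = 23
5→3→4→2→1: 4 + 8 + 7 + 8 = 27
5→4→1: 3 + 11 = 14
5→3→4→1: 4 + 8 + 11 = 23
Shortest: 14.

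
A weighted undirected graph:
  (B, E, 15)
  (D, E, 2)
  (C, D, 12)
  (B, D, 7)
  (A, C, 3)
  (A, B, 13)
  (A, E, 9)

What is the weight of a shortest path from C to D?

Routes from C to D:
C - A - E - D: 3 + 9 + 2 = 14
C - A - B - D: 3 + 13 + 7 = 23
C - A - B - E - D: 3 + 13 + 15 + 2 = 33
C - A - E - B - D: 3 + 9 + 15 + 7 = 34
C - D: 12
The minimum is 12.

12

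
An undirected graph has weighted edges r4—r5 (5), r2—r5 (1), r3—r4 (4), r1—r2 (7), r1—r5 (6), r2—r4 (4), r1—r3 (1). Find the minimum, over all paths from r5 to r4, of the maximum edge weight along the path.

4

Checking several routes:
r5→r2→r4: max(1, 4) = 4
r5→r4: max(5) = 5
r5→r2→r1→r3→r4: max(1, 7, 1, 4) = 7
r5→r1→r3→r4: max(6, 1, 4) = 6
The minimum achievable maximum is 4.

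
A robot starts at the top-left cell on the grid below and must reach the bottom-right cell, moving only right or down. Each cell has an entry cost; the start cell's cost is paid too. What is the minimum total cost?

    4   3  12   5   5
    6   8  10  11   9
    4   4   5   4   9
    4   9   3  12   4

Cheapest: [0,0] -> [1,0] -> [2,0] -> [2,1] -> [2,2] -> [2,3] -> [2,4] -> [3,4]
  4 + 6 + 4 + 4 + 5 + 4 + 9 + 4 = 40
(Top row then right column would cost 51.)

40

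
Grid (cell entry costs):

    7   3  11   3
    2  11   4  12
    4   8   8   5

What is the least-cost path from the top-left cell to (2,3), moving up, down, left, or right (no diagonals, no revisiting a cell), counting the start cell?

34

Cheapest: [0,0] [1,0] [2,0] [2,1] [2,2] [2,3]
  7 + 2 + 4 + 8 + 8 + 5 = 34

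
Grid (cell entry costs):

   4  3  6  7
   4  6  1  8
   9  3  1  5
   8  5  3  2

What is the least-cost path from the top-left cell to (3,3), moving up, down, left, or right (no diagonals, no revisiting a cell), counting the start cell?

20

Path [0,0] [0,1] [0,2] [1,2] [2,2] [3,2] [3,3]: 4 + 3 + 6 + 1 + 1 + 3 + 2 = 20.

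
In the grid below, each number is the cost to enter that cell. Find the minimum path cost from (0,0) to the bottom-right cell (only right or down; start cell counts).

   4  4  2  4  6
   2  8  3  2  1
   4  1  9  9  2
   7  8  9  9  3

One optimal route is (0,0) -> (0,1) -> (0,2) -> (1,2) -> (1,3) -> (1,4) -> (2,4) -> (3,4).
Its cost is 4 + 4 + 2 + 3 + 2 + 1 + 2 + 3 = 21.

21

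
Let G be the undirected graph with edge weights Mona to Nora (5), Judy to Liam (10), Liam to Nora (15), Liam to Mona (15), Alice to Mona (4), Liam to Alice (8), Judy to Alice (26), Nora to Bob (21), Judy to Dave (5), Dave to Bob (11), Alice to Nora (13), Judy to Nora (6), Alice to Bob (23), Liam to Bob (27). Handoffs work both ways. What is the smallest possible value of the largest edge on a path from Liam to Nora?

Some routes from Liam to Nora:
Liam - Alice - Mona - Nora: max(8, 4, 5) = 8
Liam - Nora: max(15) = 15
Liam - Mona - Nora: max(15, 5) = 15
Liam - Judy - Nora: max(10, 6) = 10
Liam - Alice - Nora: max(8, 13) = 13
Smallest bottleneck: 8.

8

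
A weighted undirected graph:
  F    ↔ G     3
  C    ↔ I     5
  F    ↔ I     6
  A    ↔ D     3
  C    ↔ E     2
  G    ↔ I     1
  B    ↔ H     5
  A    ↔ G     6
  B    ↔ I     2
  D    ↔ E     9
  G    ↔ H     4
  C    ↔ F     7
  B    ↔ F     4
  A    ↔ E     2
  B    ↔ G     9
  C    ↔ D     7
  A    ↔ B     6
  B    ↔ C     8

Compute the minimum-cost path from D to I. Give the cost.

Some routes from D to I:
D→A→B→I: 3 + 6 + 2 = 11
D→A→B→F→G→I: 3 + 6 + 4 + 3 + 1 = 17
D→A→G→I: 3 + 6 + 1 = 10
D→C→I: 7 + 5 = 12
D→E→C→I: 9 + 2 + 5 = 16
D→A→E→C→I: 3 + 2 + 2 + 5 = 12
Shortest: 10.

10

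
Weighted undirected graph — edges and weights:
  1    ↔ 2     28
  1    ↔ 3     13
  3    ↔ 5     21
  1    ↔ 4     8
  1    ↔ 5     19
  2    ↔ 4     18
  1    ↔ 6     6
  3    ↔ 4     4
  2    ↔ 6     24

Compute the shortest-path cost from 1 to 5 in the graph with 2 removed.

19

Routes from 1 to 5 avoiding 2:
1 - 5: 19
1 - 4 - 3 - 5: 8 + 4 + 21 = 33
1 - 3 - 5: 13 + 21 = 34
Shortest: 19.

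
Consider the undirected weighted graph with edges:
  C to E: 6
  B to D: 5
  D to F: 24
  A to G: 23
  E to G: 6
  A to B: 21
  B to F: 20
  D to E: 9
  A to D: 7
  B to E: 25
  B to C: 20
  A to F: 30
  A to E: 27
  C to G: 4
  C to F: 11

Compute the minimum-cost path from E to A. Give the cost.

16

Some routes from E to A:
E→G→A: 6 + 23 = 29
E→D→B→A: 9 + 5 + 21 = 35
E→D→A: 9 + 7 = 16
E→C→G→A: 6 + 4 + 23 = 33
E→A: 27
The minimum is 16.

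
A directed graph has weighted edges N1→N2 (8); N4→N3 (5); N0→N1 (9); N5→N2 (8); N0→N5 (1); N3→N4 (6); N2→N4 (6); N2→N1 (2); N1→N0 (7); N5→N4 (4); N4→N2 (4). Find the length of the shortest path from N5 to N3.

Paths from N5 to N3:
N5→N2→N4→N3: 8 + 6 + 5 = 19
N5→N4→N3: 4 + 5 = 9
The minimum is 9.

9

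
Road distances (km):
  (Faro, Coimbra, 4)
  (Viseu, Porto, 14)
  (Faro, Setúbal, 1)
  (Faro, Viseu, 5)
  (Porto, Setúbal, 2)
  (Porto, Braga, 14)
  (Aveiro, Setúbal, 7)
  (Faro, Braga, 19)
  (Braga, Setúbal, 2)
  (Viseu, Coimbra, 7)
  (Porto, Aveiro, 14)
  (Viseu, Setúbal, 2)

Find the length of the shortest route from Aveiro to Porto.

Comparing a few candidate routes:
Aveiro → Setúbal → Porto: 7 + 2 = 9
Aveiro → Setúbal → Braga → Porto: 7 + 2 + 14 = 23
Aveiro → Setúbal → Viseu → Porto: 7 + 2 + 14 = 23
Aveiro → Porto: 14
Best route has total 9 km.

9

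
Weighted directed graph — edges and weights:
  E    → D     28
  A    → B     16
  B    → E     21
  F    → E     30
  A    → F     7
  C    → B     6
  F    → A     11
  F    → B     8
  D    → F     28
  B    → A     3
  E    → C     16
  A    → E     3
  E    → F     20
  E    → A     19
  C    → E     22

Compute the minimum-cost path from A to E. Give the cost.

3

Routes from A to E:
A-F-B-E: 7 + 8 + 21 = 36
A-B-E: 16 + 21 = 37
A-F-E: 7 + 30 = 37
A-E: 3
Best route has total 3.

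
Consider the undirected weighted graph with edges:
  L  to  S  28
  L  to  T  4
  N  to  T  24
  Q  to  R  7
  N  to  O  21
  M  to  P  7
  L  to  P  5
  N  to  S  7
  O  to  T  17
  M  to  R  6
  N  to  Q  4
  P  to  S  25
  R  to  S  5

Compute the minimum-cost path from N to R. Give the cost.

11

Checking several routes:
N-S-R: 7 + 5 = 12
N-T-L-P-M-R: 24 + 4 + 5 + 7 + 6 = 46
N-S-L-P-M-R: 7 + 28 + 5 + 7 + 6 = 53
N-O-T-L-P-M-R: 21 + 17 + 4 + 5 + 7 + 6 = 60
N-Q-R: 4 + 7 = 11
N-S-P-M-R: 7 + 25 + 7 + 6 = 45
Best route has total 11.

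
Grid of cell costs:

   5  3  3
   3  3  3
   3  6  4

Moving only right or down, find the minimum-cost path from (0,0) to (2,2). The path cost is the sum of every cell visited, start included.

Path (0,0) → (0,1) → (0,2) → (1,2) → (2,2): 5 + 3 + 3 + 3 + 4 = 18.

18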